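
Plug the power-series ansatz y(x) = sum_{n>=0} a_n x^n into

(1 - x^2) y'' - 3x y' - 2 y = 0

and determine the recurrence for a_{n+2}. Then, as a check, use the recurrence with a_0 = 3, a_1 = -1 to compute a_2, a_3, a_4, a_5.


Substitute y = sum_n a_n x^n.
(1 - 1 x^2) y'' contributes (n+2)(n+1) a_{n+2} - n(n-1) a_n at x^n.
-3 x y'(x) contributes -3 n a_n at x^n.
-2 y(x) contributes -2 a_n at x^n.
Matching x^n: (n+2)(n+1) a_{n+2} + (-n(n-1) - 3 n - 2) a_n = 0.
Thus a_{n+2} = (n(n-1) + 3 n + 2) / ((n+1)(n+2)) * a_n.

Check with a_0 = 3, a_1 = -1 (apply the recurrence for n = 0, 1, 2, 3): a_0 = 3, a_1 = -1, a_2 = 3, a_3 = -5/6, a_4 = 5/2, a_5 = -17/24.

a_(n+2) = (n(n-1) + 3 n + 2) / ((n+1)(n+2)) * a_n; check: a_0 = 3, a_1 = -1, a_2 = 3, a_3 = -5/6, a_4 = 5/2, a_5 = -17/24


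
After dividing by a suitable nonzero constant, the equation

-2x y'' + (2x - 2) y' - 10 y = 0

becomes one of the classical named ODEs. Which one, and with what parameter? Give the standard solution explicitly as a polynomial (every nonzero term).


All three coefficients share the factor -2; dividing through by -2 gives  x y'' + (1 - x) y' + 5 y = 0.
This matches the Laguerre equation x y'' + (1 - x) y' + n y = 0 with n = 5; the polynomial solution is L_5(x).
With y = sum_k a_k x^k, matching x^k gives (k+1)k a_{k+1} + (k+1) a_{k+1} - k a_k + n a_k = 0, i.e. (k+1)^2 a_{k+1} = (k - n) a_k = (k - 5) a_k. The right side vanishes at k = 5, so the series terminates at degree 5.
Standard normalization L_n(0) = 1 gives a_0 = 1. Work upward with a_{k+1} = (k - 5) a_k / (k+1)^2:
  a_1 = (0 - 5)(1) / 1^2 = -5/1 = -5
  a_2 = (1 - 5)(-5) / 2^2 = 20/4 = 5
  a_3 = (2 - 5)(5) / 3^2 = -15/9 = -5/3
  a_4 = (3 - 5)(-5/3) / 4^2 = (10/3)/16 = 5/24
  a_5 = (4 - 5)(5/24) / 5^2 = (-5/24)/25 = -1/120
Hence L_5(x) = -x^5/120 + 5 x^4/24 - 5 x^3/3 + 5 x^2 - 5 x + 1.

L_5(x); series = -x^5/120 + 5 x^4/24 - 5 x^3/3 + 5 x^2 - 5 x + 1


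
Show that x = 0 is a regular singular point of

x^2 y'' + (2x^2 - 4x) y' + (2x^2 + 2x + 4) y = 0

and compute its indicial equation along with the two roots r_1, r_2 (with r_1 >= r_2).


Divide by x^2 to reach normal form y'' + P_1(x) y' + P_2(x) y = 0 with P_1(x) = 2 - 4/x and P_2(x) = 2 + 2/x + 4/x^2.
x = 0 is a singular point because the y'-coefficient 2 - 4/x has a pole at x = 0 and the y-coefficient 2 + 2/x + 4/x^2 has a pole at x = 0.
It is a regular singular point because x P_1(x) = p(x) = 2x - 4 and x^2 P_2(x) = q(x) = 2x^2 + 2x + 4 are polynomials, hence analytic at x = 0.
p(0) = -4,  q(0) = 4.
Indicial equation: r(r-1) + p(0) r + q(0) = 0, i.e. r^2 + (p(0) - 1) r + q(0) = 0, i.e. r^2 - 5 r + 4 = 0.
Discriminant: (-5)^2 - 4(4) = 9, so r = (5 ± 3)/2.
Solving: r_1 = 4, r_2 = 1.

indicial: r^2 - 5 r + 4 = 0; roots r_1 = 4, r_2 = 1


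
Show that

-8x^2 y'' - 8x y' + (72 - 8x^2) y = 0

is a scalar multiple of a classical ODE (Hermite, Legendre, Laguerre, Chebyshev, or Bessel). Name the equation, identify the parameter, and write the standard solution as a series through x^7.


All three coefficients share the factor -8; dividing through by -8 gives  x^2 y'' + x y' + (x^2 - 9) y = 0.
This matches the Bessel equation x^2 y'' + x y' + (x^2 - nu^2) y = 0 with nu^2 = 9, so nu = 3; the solution bounded at x = 0 is J_3(x).
Frobenius at x = 0: indicial roots ±nu; for r = nu the recurrence k(k + 2nu) c_k = -c_{k-2} gives the standard series J_nu(x) = sum_{k>=0} (-1)^k / (k! (k+nu)!) (x/2)^(2k+nu). Evaluate the first 3 terms:
  k = 0: (-1)^0 / (0! * 3! * 2^3) x^3 = 1/(1*6*8) x^3 = (1/48) x^3
  k = 1: (-1)^1 / (1! * 4! * 2^5) x^5 = -1/(1*24*32) x^5 = (-1/768) x^5
  k = 2: (-1)^2 / (2! * 5! * 2^7) x^7 = 1/(2*120*128) x^7 = (1/30720) x^7
Hence J_3(x) = x^7/30720 - x^5/768 + x^3/48 + ....

J_3(x); series = x^7/30720 - x^5/768 + x^3/48


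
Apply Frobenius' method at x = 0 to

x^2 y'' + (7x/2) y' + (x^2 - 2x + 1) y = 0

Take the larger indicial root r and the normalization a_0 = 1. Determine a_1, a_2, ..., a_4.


Write in Frobenius form y'' + (p(x)/x) y' + (q(x)/x^2) y = 0:
  p(x) = 7/2,  q(x) = x^2 - 2x + 1.
Indicial equation: r(r-1) + (7/2) r + (1) = 0 -> roots r_1 = -1/2, r_2 = -2.
Take r = r_1 = -1/2. Let y(x) = x^r sum_{n>=0} a_n x^n with a_0 = 1.
Substitute y = x^r sum a_n x^n and match x^{r+n}. The recurrence is
  D(n) a_n - 2 a_{n-1} + 1 a_{n-2} = 0,  where D(n) = (r+n)(r+n-1) + (7/2)(r+n) + (1).
  a_n = [2 a_{n-1} - 1 a_{n-2}] / D(n).
Since the indicial polynomial factors as (r - r_1)(r - r_2), D(n) = (r_1 + n - r_1)(r_1 + n - r_2) = n(n + 3/2).
Evaluating step by step (a_0 = 1):
  n = 1: D(1) = 1(1 + 3/2) = 5/2; numerator = 2(1) = 2; a_1 = (2)/(5/2) = 4/5
  n = 2: D(2) = 2(2 + 3/2) = 7; numerator = 2(4/5) - 1(1) = 3/5; a_2 = (3/5)/(7) = 3/35
  n = 3: D(3) = 3(3 + 3/2) = 27/2; numerator = 2(3/35) - 1(4/5) = -22/35; a_3 = (-22/35)/(27/2) = -44/945
  n = 4: D(4) = 4(4 + 3/2) = 22; numerator = 2(-44/945) - 1(3/35) = -169/945; a_4 = (-169/945)/(22) = -169/20790

r = -1/2; a_0 = 1; a_1 = 4/5; a_2 = 3/35; a_3 = -44/945; a_4 = -169/20790


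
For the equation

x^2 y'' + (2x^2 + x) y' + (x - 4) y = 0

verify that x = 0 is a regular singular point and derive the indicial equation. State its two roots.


Divide by x^2 to reach normal form y'' + P_1(x) y' + P_2(x) y = 0 with P_1(x) = 2 + 1/x and P_2(x) = 1/x - 4/x^2.
x = 0 is a singular point because the y'-coefficient 2 + 1/x has a pole at x = 0 and the y-coefficient 1/x - 4/x^2 has a pole at x = 0.
It is a regular singular point because x P_1(x) = p(x) = 2x + 1 and x^2 P_2(x) = q(x) = x - 4 are polynomials, hence analytic at x = 0.
p(0) = 1,  q(0) = -4.
Indicial equation: r(r-1) + p(0) r + q(0) = 0, i.e. r^2 + (p(0) - 1) r + q(0) = 0, i.e. r^2 - 4 = 0.
Discriminant: (0)^2 - 4(-4) = 16, so r = (0 ± 4)/2.
Solving: r_1 = 2, r_2 = -2.

indicial: r^2 - 4 = 0; roots r_1 = 2, r_2 = -2


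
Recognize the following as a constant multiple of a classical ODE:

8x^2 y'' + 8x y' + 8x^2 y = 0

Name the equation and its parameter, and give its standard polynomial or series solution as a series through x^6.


All three coefficients share the factor 8; dividing through by 8 gives  x^2 y'' + x y' + x^2 y = 0.
This matches the Bessel equation x^2 y'' + x y' + (x^2 - nu^2) y = 0 with nu^2 = 0, so nu = 0; the solution bounded at x = 0 is J_0(x).
Frobenius at x = 0: indicial roots ±nu; for r = nu the recurrence k(k + 2nu) c_k = -c_{k-2} gives the standard series J_nu(x) = sum_{k>=0} (-1)^k / (k! (k+nu)!) (x/2)^(2k+nu). Evaluate the first 4 terms:
  k = 0: (-1)^0 / (0! * 0! * 2^0) x^0 = 1/(1*1*1) x^0 = (1) x^0
  k = 1: (-1)^1 / (1! * 1! * 2^2) x^2 = -1/(1*1*4) x^2 = (-1/4) x^2
  k = 2: (-1)^2 / (2! * 2! * 2^4) x^4 = 1/(2*2*16) x^4 = (1/64) x^4
  k = 3: (-1)^3 / (3! * 3! * 2^6) x^6 = -1/(6*6*64) x^6 = (-1/2304) x^6
Hence J_0(x) = -x^6/2304 + x^4/64 - x^2/4 + 1 + ....

J_0(x); series = -x^6/2304 + x^4/64 - x^2/4 + 1


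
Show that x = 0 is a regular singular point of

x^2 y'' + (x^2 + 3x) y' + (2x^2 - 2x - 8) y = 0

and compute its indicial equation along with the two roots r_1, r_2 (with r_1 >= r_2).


Divide by x^2 to reach normal form y'' + P_1(x) y' + P_2(x) y = 0 with P_1(x) = 1 + 3/x and P_2(x) = 2 - 2/x - 8/x^2.
x = 0 is a singular point because the y'-coefficient 1 + 3/x has a pole at x = 0 and the y-coefficient 2 - 2/x - 8/x^2 has a pole at x = 0.
It is a regular singular point because x P_1(x) = p(x) = x + 3 and x^2 P_2(x) = q(x) = 2x^2 - 2x - 8 are polynomials, hence analytic at x = 0.
p(0) = 3,  q(0) = -8.
Indicial equation: r(r-1) + p(0) r + q(0) = 0, i.e. r^2 + (p(0) - 1) r + q(0) = 0, i.e. r^2 + 2 r - 8 = 0.
Discriminant: (2)^2 - 4(-8) = 36, so r = (-2 ± 6)/2.
Solving: r_1 = 2, r_2 = -4.

indicial: r^2 + 2 r - 8 = 0; roots r_1 = 2, r_2 = -4


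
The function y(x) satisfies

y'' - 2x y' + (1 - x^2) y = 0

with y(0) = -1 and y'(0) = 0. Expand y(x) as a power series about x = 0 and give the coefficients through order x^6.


Ansatz: y(x) = sum_{n>=0} a_n x^n, so y'(x) = sum_{n>=1} n a_n x^(n-1) and y''(x) = sum_{n>=2} n(n-1) a_n x^(n-2).
Substitute into P(x) y'' + Q(x) y' + R(x) y = 0 with P(x) = 1, Q(x) = -2x, R(x) = 1 - x^2, and match powers of x.
Initial conditions: a_0 = -1, a_1 = 0.
Setting the coefficient of each power of x to zero and solving order by order (substituting the coefficients already found):
  x^0: 2 a_2 + a_0 = 0  ->  2 a_2 = -a_0 = 1  ->  a_2 = 1/2
  x^1: 6 a_3 - a_1 = 0  ->  6 a_3 = a_1 = 0  ->  a_3 = 0
  x^2: 12 a_4 - 3 a_2 - a_0 = 0  ->  12 a_4 = 3 a_2 + a_0 = 1/2  ->  a_4 = 1/24
  x^3: 20 a_5 - 5 a_3 - a_1 = 0  ->  20 a_5 = 5 a_3 + a_1 = 0  ->  a_5 = 0
  x^4: 30 a_6 - 7 a_4 - a_2 = 0  ->  30 a_6 = 7 a_4 + a_2 = 19/24  ->  a_6 = 19/720
Truncated series: y(x) = -1 + (1/2) x^2 + (1/24) x^4 + (19/720) x^6 + O(x^7).

a_0 = -1; a_1 = 0; a_2 = 1/2; a_3 = 0; a_4 = 1/24; a_5 = 0; a_6 = 19/720


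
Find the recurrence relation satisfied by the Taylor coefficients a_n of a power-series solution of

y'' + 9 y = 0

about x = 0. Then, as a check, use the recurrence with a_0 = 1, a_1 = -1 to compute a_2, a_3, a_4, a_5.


Substitute y = sum_n a_n x^n into y'' + (const) y = 0.
y''(x) = sum_{n>=0} (n+2)(n+1) a_{n+2} x^n.
The ODE becomes sum_n [(n+2)(n+1) a_{n+2} + 9 a_n] x^n = 0.
Setting each coefficient to zero gives the recurrence:
  (n+2)(n+1) a_{n+2} + 9 a_n = 0,
  a_{n+2} = -9 / ((n+1)(n+2)) a_n.

Check with a_0 = 1, a_1 = -1 (apply the recurrence for n = 0, 1, 2, 3): a_0 = 1, a_1 = -1, a_2 = -9/2, a_3 = 3/2, a_4 = 27/8, a_5 = -27/40.

a_{n+2} = -9/((n+1)(n+2)) * a_n; check: a_0 = 1, a_1 = -1, a_2 = -9/2, a_3 = 3/2, a_4 = 27/8, a_5 = -27/40


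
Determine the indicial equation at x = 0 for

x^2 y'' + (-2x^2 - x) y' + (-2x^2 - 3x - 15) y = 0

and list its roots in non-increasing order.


Divide by x^2 to reach normal form y'' + P_1(x) y' + P_2(x) y = 0 with P_1(x) = -2 - 1/x and P_2(x) = -2 - 3/x - 15/x^2.
x = 0 is a singular point because the y'-coefficient -2 - 1/x has a pole at x = 0 and the y-coefficient -2 - 3/x - 15/x^2 has a pole at x = 0.
It is a regular singular point because x P_1(x) = p(x) = -2x - 1 and x^2 P_2(x) = q(x) = -2x^2 - 3x - 15 are polynomials, hence analytic at x = 0.
p(0) = -1,  q(0) = -15.
Indicial equation: r(r-1) + p(0) r + q(0) = 0, i.e. r^2 + (p(0) - 1) r + q(0) = 0, i.e. r^2 - 2 r - 15 = 0.
Discriminant: (-2)^2 - 4(-15) = 64, so r = (2 ± 8)/2.
Solving: r_1 = 5, r_2 = -3.

indicial: r^2 - 2 r - 15 = 0; roots r_1 = 5, r_2 = -3


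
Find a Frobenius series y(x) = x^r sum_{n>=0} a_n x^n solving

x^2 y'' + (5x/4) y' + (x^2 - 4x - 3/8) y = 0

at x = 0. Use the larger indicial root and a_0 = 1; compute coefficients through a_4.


Write in Frobenius form y'' + (p(x)/x) y' + (q(x)/x^2) y = 0:
  p(x) = 5/4,  q(x) = x^2 - 4x - 3/8.
Indicial equation: r(r-1) + (5/4) r + (-3/8) = 0 -> roots r_1 = 1/2, r_2 = -3/4.
Take r = r_1 = 1/2. Let y(x) = x^r sum_{n>=0} a_n x^n with a_0 = 1.
Substitute y = x^r sum a_n x^n and match x^{r+n}. The recurrence is
  D(n) a_n - 4 a_{n-1} + 1 a_{n-2} = 0,  where D(n) = (r+n)(r+n-1) + (5/4)(r+n) + (-3/8).
  a_n = [4 a_{n-1} - 1 a_{n-2}] / D(n).
Since the indicial polynomial factors as (r - r_1)(r - r_2), D(n) = (r_1 + n - r_1)(r_1 + n - r_2) = n(n + 5/4).
Evaluating step by step (a_0 = 1):
  n = 1: D(1) = 1(1 + 5/4) = 9/4; numerator = 4(1) = 4; a_1 = (4)/(9/4) = 16/9
  n = 2: D(2) = 2(2 + 5/4) = 13/2; numerator = 4(16/9) - 1(1) = 55/9; a_2 = (55/9)/(13/2) = 110/117
  n = 3: D(3) = 3(3 + 5/4) = 51/4; numerator = 4(110/117) - 1(16/9) = 232/117; a_3 = (232/117)/(51/4) = 928/5967
  n = 4: D(4) = 4(4 + 5/4) = 21; numerator = 4(928/5967) - 1(110/117) = -146/459; a_4 = (-146/459)/(21) = -146/9639

r = 1/2; a_0 = 1; a_1 = 16/9; a_2 = 110/117; a_3 = 928/5967; a_4 = -146/9639


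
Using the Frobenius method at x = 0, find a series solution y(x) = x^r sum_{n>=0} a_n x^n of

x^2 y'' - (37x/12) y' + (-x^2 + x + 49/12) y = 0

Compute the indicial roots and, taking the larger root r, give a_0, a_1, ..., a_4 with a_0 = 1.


Write in Frobenius form y'' + (p(x)/x) y' + (q(x)/x^2) y = 0:
  p(x) = -37/12,  q(x) = -x^2 + x + 49/12.
Indicial equation: r(r-1) + (-37/12) r + (49/12) = 0 -> roots r_1 = 7/3, r_2 = 7/4.
Take r = r_1 = 7/3. Let y(x) = x^r sum_{n>=0} a_n x^n with a_0 = 1.
Substitute y = x^r sum a_n x^n and match x^{r+n}. The recurrence is
  D(n) a_n + 1 a_{n-1} - 1 a_{n-2} = 0,  where D(n) = (r+n)(r+n-1) + (-37/12)(r+n) + (49/12).
  a_n = [-1 a_{n-1} + 1 a_{n-2}] / D(n).
Since the indicial polynomial factors as (r - r_1)(r - r_2), D(n) = (r_1 + n - r_1)(r_1 + n - r_2) = n(n + 7/12).
Evaluating step by step (a_0 = 1):
  n = 1: D(1) = 1(1 + 7/12) = 19/12; numerator = -1(1) = -1; a_1 = (-1)/(19/12) = -12/19
  n = 2: D(2) = 2(2 + 7/12) = 31/6; numerator = -1(-12/19) + 1(1) = 31/19; a_2 = (31/19)/(31/6) = 6/19
  n = 3: D(3) = 3(3 + 7/12) = 43/4; numerator = -1(6/19) + 1(-12/19) = -18/19; a_3 = (-18/19)/(43/4) = -72/817
  n = 4: D(4) = 4(4 + 7/12) = 55/3; numerator = -1(-72/817) + 1(6/19) = 330/817; a_4 = (330/817)/(55/3) = 18/817

r = 7/3; a_0 = 1; a_1 = -12/19; a_2 = 6/19; a_3 = -72/817; a_4 = 18/817


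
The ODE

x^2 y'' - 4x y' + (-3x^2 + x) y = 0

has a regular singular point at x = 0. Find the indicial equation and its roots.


Divide by x^2 to reach normal form y'' + P_1(x) y' + P_2(x) y = 0 with P_1(x) = -4/x and P_2(x) = -3 + 1/x.
x = 0 is a singular point because the y'-coefficient -4/x has a pole at x = 0 and the y-coefficient -3 + 1/x has a pole at x = 0.
It is a regular singular point because x P_1(x) = p(x) = -4 and x^2 P_2(x) = q(x) = -3x^2 + x are polynomials, hence analytic at x = 0.
p(0) = -4,  q(0) = 0.
Indicial equation: r(r-1) + p(0) r + q(0) = 0, i.e. r^2 + (p(0) - 1) r + q(0) = 0, i.e. r^2 - 5 r = 0.
Discriminant: (-5)^2 - 4(0) = 25, so r = (5 ± 5)/2.
Solving: r_1 = 5, r_2 = 0.

indicial: r^2 - 5 r = 0; roots r_1 = 5, r_2 = 0


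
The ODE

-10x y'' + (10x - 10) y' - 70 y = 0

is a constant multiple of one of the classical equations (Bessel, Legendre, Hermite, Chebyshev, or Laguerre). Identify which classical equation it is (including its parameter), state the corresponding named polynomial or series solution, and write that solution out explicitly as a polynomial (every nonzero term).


All three coefficients share the factor -10; dividing through by -10 gives  x y'' + (1 - x) y' + 7 y = 0.
This matches the Laguerre equation x y'' + (1 - x) y' + n y = 0 with n = 7; the polynomial solution is L_7(x).
With y = sum_k a_k x^k, matching x^k gives (k+1)k a_{k+1} + (k+1) a_{k+1} - k a_k + n a_k = 0, i.e. (k+1)^2 a_{k+1} = (k - n) a_k = (k - 7) a_k. The right side vanishes at k = 7, so the series terminates at degree 7.
Standard normalization L_n(0) = 1 gives a_0 = 1. Work upward with a_{k+1} = (k - 7) a_k / (k+1)^2:
  a_1 = (0 - 7)(1) / 1^2 = -7/1 = -7
  a_2 = (1 - 7)(-7) / 2^2 = 42/4 = 21/2
  a_3 = (2 - 7)(21/2) / 3^2 = (-105/2)/9 = -35/6
  a_4 = (3 - 7)(-35/6) / 4^2 = (70/3)/16 = 35/24
  a_5 = (4 - 7)(35/24) / 5^2 = (-35/8)/25 = -7/40
  a_6 = (5 - 7)(-7/40) / 6^2 = (7/20)/36 = 7/720
  a_7 = (6 - 7)(7/720) / 7^2 = (-7/720)/49 = -1/5040
Hence L_7(x) = -x^7/5040 + 7 x^6/720 - 7 x^5/40 + 35 x^4/24 - 35 x^3/6 + 21 x^2/2 - 7 x + 1.

L_7(x); series = -x^7/5040 + 7 x^6/720 - 7 x^5/40 + 35 x^4/24 - 35 x^3/6 + 21 x^2/2 - 7 x + 1


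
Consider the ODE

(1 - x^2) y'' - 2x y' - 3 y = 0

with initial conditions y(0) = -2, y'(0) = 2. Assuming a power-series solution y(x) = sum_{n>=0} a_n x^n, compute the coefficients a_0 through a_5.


Ansatz: y(x) = sum_{n>=0} a_n x^n, so y'(x) = sum_{n>=1} n a_n x^(n-1) and y''(x) = sum_{n>=2} n(n-1) a_n x^(n-2).
Substitute into P(x) y'' + Q(x) y' + R(x) y = 0 with P(x) = 1 - x^2, Q(x) = -2x, R(x) = -3, and match powers of x.
Initial conditions: a_0 = -2, a_1 = 2.
Setting the coefficient of each power of x to zero and solving order by order (substituting the coefficients already found):
  x^0: 2 a_2 - 3 a_0 = 0  ->  2 a_2 = 3 a_0 = -6  ->  a_2 = -3
  x^1: 6 a_3 - 5 a_1 = 0  ->  6 a_3 = 5 a_1 = 10  ->  a_3 = 5/3
  x^2: 12 a_4 - 9 a_2 = 0  ->  12 a_4 = 9 a_2 = -27  ->  a_4 = -9/4
  x^3: 20 a_5 - 15 a_3 = 0  ->  20 a_5 = 15 a_3 = 25  ->  a_5 = 5/4
Truncated series: y(x) = -2 + 2 x - 3 x^2 + (5/3) x^3 - (9/4) x^4 + (5/4) x^5 + O(x^6).

a_0 = -2; a_1 = 2; a_2 = -3; a_3 = 5/3; a_4 = -9/4; a_5 = 5/4


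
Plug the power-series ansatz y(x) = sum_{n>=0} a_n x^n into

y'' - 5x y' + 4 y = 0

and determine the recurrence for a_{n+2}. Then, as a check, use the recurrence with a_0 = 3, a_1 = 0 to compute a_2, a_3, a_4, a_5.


Substitute y = sum_n a_n x^n.
y''(x) has coefficient (n+2)(n+1) a_{n+2} at x^n;
-5 x y'(x) has coefficient -5 n a_n at x^n (shift);
4 y(x) has coefficient 4 a_n at x^n.
Matching x^n: (n+2)(n+1) a_{n+2} + (-5n + 4) a_n = 0.
Thus a_{n+2} = (5n - 4) / ((n+1)(n+2)) * a_n.

Check with a_0 = 3, a_1 = 0 (apply the recurrence for n = 0, 1, 2, 3): a_0 = 3, a_1 = 0, a_2 = -6, a_3 = 0, a_4 = -3, a_5 = 0.

a_(n+2) = (5n - 4) / ((n+1)(n+2)) * a_n; check: a_0 = 3, a_1 = 0, a_2 = -6, a_3 = 0, a_4 = -3, a_5 = 0


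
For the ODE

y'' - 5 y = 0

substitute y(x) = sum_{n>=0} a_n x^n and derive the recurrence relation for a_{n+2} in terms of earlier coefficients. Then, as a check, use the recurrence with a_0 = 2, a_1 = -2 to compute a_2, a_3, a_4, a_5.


Substitute y = sum_n a_n x^n into y'' + (const) y = 0.
y''(x) = sum_{n>=0} (n+2)(n+1) a_{n+2} x^n.
The ODE becomes sum_n [(n+2)(n+1) a_{n+2} - 5 a_n] x^n = 0.
Setting each coefficient to zero gives the recurrence:
  (n+2)(n+1) a_{n+2} - 5 a_n = 0,
  a_{n+2} = 5 / ((n+1)(n+2)) a_n.

Check with a_0 = 2, a_1 = -2 (apply the recurrence for n = 0, 1, 2, 3): a_0 = 2, a_1 = -2, a_2 = 5, a_3 = -5/3, a_4 = 25/12, a_5 = -5/12.

a_{n+2} = 5/((n+1)(n+2)) * a_n; check: a_0 = 2, a_1 = -2, a_2 = 5, a_3 = -5/3, a_4 = 25/12, a_5 = -5/12


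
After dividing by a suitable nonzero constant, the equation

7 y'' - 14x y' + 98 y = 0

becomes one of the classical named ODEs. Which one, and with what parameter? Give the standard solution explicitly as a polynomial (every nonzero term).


All three coefficients share the factor 7; dividing through by 7 gives  y'' - 2x y' + 14 y = 0.
This matches the Hermite equation y'' - 2x y' + 2n y = 0 with 2n = 14, so n = 7; the polynomial solution is H_7(x).
With y = sum_k a_k x^k, matching x^k gives (k+2)(k+1) a_{k+2} = 2(k - n) a_k = 2(k - 7) a_k. The right side vanishes at k = 7, so the series with the parity of 7 terminates at degree 7.
Standard normalization: leading coefficient of H_n is 2^n, so a_7 = 2^7 = 128. Work downward with a_k = (k+1)(k+2) a_{k+2} / (2(k - n)):
  a_5 = (6)(7)(128) / (2(5 - 7)) = 5376/(-4) = -1344
  a_3 = (4)(5)(-1344) / (2(3 - 7)) = -26880/(-8) = 3360
  a_1 = (2)(3)(3360) / (2(1 - 7)) = 20160/(-12) = -1680
Hence H_7(x) = 128 x^7 - 1344 x^5 + 3360 x^3 - 1680 x.

H_7(x); series = 128 x^7 - 1344 x^5 + 3360 x^3 - 1680 x


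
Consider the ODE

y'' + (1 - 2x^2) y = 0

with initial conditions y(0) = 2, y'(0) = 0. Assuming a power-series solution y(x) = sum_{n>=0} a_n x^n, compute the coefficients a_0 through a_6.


Ansatz: y(x) = sum_{n>=0} a_n x^n, so y'(x) = sum_{n>=1} n a_n x^(n-1) and y''(x) = sum_{n>=2} n(n-1) a_n x^(n-2).
Substitute into P(x) y'' + Q(x) y' + R(x) y = 0 with P(x) = 1, Q(x) = 0, R(x) = 1 - 2x^2, and match powers of x.
Initial conditions: a_0 = 2, a_1 = 0.
Setting the coefficient of each power of x to zero and solving order by order (substituting the coefficients already found):
  x^0: 2 a_2 + a_0 = 0  ->  2 a_2 = -a_0 = -2  ->  a_2 = -1
  x^1: 6 a_3 + a_1 = 0  ->  6 a_3 = -a_1 = 0  ->  a_3 = 0
  x^2: 12 a_4 + a_2 - 2 a_0 = 0  ->  12 a_4 = -a_2 + 2 a_0 = 5  ->  a_4 = 5/12
  x^3: 20 a_5 + a_3 - 2 a_1 = 0  ->  20 a_5 = -a_3 + 2 a_1 = 0  ->  a_5 = 0
  x^4: 30 a_6 + a_4 - 2 a_2 = 0  ->  30 a_6 = -a_4 + 2 a_2 = -29/12  ->  a_6 = -29/360
Truncated series: y(x) = 2 - x^2 + (5/12) x^4 - (29/360) x^6 + O(x^7).

a_0 = 2; a_1 = 0; a_2 = -1; a_3 = 0; a_4 = 5/12; a_5 = 0; a_6 = -29/360


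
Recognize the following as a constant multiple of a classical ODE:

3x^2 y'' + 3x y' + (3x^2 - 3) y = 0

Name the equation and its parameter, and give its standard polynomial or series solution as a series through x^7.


All three coefficients share the factor 3; dividing through by 3 gives  x^2 y'' + x y' + (x^2 - 1) y = 0.
This matches the Bessel equation x^2 y'' + x y' + (x^2 - nu^2) y = 0 with nu^2 = 1, so nu = 1; the solution bounded at x = 0 is J_1(x).
Frobenius at x = 0: indicial roots ±nu; for r = nu the recurrence k(k + 2nu) c_k = -c_{k-2} gives the standard series J_nu(x) = sum_{k>=0} (-1)^k / (k! (k+nu)!) (x/2)^(2k+nu). Evaluate the first 4 terms:
  k = 0: (-1)^0 / (0! * 1! * 2^1) x^1 = 1/(1*1*2) x^1 = (1/2) x^1
  k = 1: (-1)^1 / (1! * 2! * 2^3) x^3 = -1/(1*2*8) x^3 = (-1/16) x^3
  k = 2: (-1)^2 / (2! * 3! * 2^5) x^5 = 1/(2*6*32) x^5 = (1/384) x^5
  k = 3: (-1)^3 / (3! * 4! * 2^7) x^7 = -1/(6*24*128) x^7 = (-1/18432) x^7
Hence J_1(x) = -x^7/18432 + x^5/384 - x^3/16 + x/2 + ....

J_1(x); series = -x^7/18432 + x^5/384 - x^3/16 + x/2


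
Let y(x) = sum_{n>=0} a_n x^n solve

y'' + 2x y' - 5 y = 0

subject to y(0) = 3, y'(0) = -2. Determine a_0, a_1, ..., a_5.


Ansatz: y(x) = sum_{n>=0} a_n x^n, so y'(x) = sum_{n>=1} n a_n x^(n-1) and y''(x) = sum_{n>=2} n(n-1) a_n x^(n-2).
Substitute into P(x) y'' + Q(x) y' + R(x) y = 0 with P(x) = 1, Q(x) = 2x, R(x) = -5, and match powers of x.
Initial conditions: a_0 = 3, a_1 = -2.
Setting the coefficient of each power of x to zero and solving order by order (substituting the coefficients already found):
  x^0: 2 a_2 - 5 a_0 = 0  ->  2 a_2 = 5 a_0 = 15  ->  a_2 = 15/2
  x^1: 6 a_3 - 3 a_1 = 0  ->  6 a_3 = 3 a_1 = -6  ->  a_3 = -1
  x^2: 12 a_4 - a_2 = 0  ->  12 a_4 = a_2 = 15/2  ->  a_4 = 5/8
  x^3: 20 a_5 + a_3 = 0  ->  20 a_5 = -a_3 = 1  ->  a_5 = 1/20
Truncated series: y(x) = 3 - 2 x + (15/2) x^2 - x^3 + (5/8) x^4 + (1/20) x^5 + O(x^6).

a_0 = 3; a_1 = -2; a_2 = 15/2; a_3 = -1; a_4 = 5/8; a_5 = 1/20


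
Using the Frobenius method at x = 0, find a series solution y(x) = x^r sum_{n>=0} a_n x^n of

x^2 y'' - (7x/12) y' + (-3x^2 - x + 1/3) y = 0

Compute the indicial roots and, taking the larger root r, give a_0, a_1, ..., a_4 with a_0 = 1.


Write in Frobenius form y'' + (p(x)/x) y' + (q(x)/x^2) y = 0:
  p(x) = -7/12,  q(x) = -3x^2 - x + 1/3.
Indicial equation: r(r-1) + (-7/12) r + (1/3) = 0 -> roots r_1 = 4/3, r_2 = 1/4.
Take r = r_1 = 4/3. Let y(x) = x^r sum_{n>=0} a_n x^n with a_0 = 1.
Substitute y = x^r sum a_n x^n and match x^{r+n}. The recurrence is
  D(n) a_n - 1 a_{n-1} - 3 a_{n-2} = 0,  where D(n) = (r+n)(r+n-1) + (-7/12)(r+n) + (1/3).
  a_n = [1 a_{n-1} + 3 a_{n-2}] / D(n).
Since the indicial polynomial factors as (r - r_1)(r - r_2), D(n) = (r_1 + n - r_1)(r_1 + n - r_2) = n(n + 13/12).
Evaluating step by step (a_0 = 1):
  n = 1: D(1) = 1(1 + 13/12) = 25/12; numerator = 1(1) = 1; a_1 = (1)/(25/12) = 12/25
  n = 2: D(2) = 2(2 + 13/12) = 37/6; numerator = 1(12/25) + 3(1) = 87/25; a_2 = (87/25)/(37/6) = 522/925
  n = 3: D(3) = 3(3 + 13/12) = 49/4; numerator = 1(522/925) + 3(12/25) = 1854/925; a_3 = (1854/925)/(49/4) = 7416/45325
  n = 4: D(4) = 4(4 + 13/12) = 61/3; numerator = 1(7416/45325) + 3(522/925) = 3366/1813; a_4 = (3366/1813)/(61/3) = 10098/110593

r = 4/3; a_0 = 1; a_1 = 12/25; a_2 = 522/925; a_3 = 7416/45325; a_4 = 10098/110593


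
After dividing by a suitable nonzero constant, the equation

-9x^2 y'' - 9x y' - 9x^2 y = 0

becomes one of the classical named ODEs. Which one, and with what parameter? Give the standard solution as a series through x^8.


All three coefficients share the factor -9; dividing through by -9 gives  x^2 y'' + x y' + x^2 y = 0.
This matches the Bessel equation x^2 y'' + x y' + (x^2 - nu^2) y = 0 with nu^2 = 0, so nu = 0; the solution bounded at x = 0 is J_0(x).
Frobenius at x = 0: indicial roots ±nu; for r = nu the recurrence k(k + 2nu) c_k = -c_{k-2} gives the standard series J_nu(x) = sum_{k>=0} (-1)^k / (k! (k+nu)!) (x/2)^(2k+nu). Evaluate the first 5 terms:
  k = 0: (-1)^0 / (0! * 0! * 2^0) x^0 = 1/(1*1*1) x^0 = (1) x^0
  k = 1: (-1)^1 / (1! * 1! * 2^2) x^2 = -1/(1*1*4) x^2 = (-1/4) x^2
  k = 2: (-1)^2 / (2! * 2! * 2^4) x^4 = 1/(2*2*16) x^4 = (1/64) x^4
  k = 3: (-1)^3 / (3! * 3! * 2^6) x^6 = -1/(6*6*64) x^6 = (-1/2304) x^6
  k = 4: (-1)^4 / (4! * 4! * 2^8) x^8 = 1/(24*24*256) x^8 = (1/147456) x^8
Hence J_0(x) = x^8/147456 - x^6/2304 + x^4/64 - x^2/4 + 1 + ....

J_0(x); series = x^8/147456 - x^6/2304 + x^4/64 - x^2/4 + 1


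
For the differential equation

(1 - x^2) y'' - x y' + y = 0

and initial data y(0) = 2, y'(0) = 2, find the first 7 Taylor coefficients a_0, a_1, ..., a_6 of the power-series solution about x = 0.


Ansatz: y(x) = sum_{n>=0} a_n x^n, so y'(x) = sum_{n>=1} n a_n x^(n-1) and y''(x) = sum_{n>=2} n(n-1) a_n x^(n-2).
Substitute into P(x) y'' + Q(x) y' + R(x) y = 0 with P(x) = 1 - x^2, Q(x) = -x, R(x) = 1, and match powers of x.
Initial conditions: a_0 = 2, a_1 = 2.
Setting the coefficient of each power of x to zero and solving order by order (substituting the coefficients already found):
  x^0: 2 a_2 + a_0 = 0  ->  2 a_2 = -a_0 = -2  ->  a_2 = -1
  x^1: 6 a_3 = 0  ->  a_3 = 0
  x^2: 12 a_4 - 3 a_2 = 0  ->  12 a_4 = 3 a_2 = -3  ->  a_4 = -1/4
  x^3: 20 a_5 - 8 a_3 = 0  ->  20 a_5 = 8 a_3 = 0  ->  a_5 = 0
  x^4: 30 a_6 - 15 a_4 = 0  ->  30 a_6 = 15 a_4 = -15/4  ->  a_6 = -1/8
Truncated series: y(x) = 2 + 2 x - x^2 - (1/4) x^4 - (1/8) x^6 + O(x^7).

a_0 = 2; a_1 = 2; a_2 = -1; a_3 = 0; a_4 = -1/4; a_5 = 0; a_6 = -1/8


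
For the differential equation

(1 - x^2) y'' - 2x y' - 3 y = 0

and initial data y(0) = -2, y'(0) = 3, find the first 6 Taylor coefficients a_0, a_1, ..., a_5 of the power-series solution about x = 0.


Ansatz: y(x) = sum_{n>=0} a_n x^n, so y'(x) = sum_{n>=1} n a_n x^(n-1) and y''(x) = sum_{n>=2} n(n-1) a_n x^(n-2).
Substitute into P(x) y'' + Q(x) y' + R(x) y = 0 with P(x) = 1 - x^2, Q(x) = -2x, R(x) = -3, and match powers of x.
Initial conditions: a_0 = -2, a_1 = 3.
Setting the coefficient of each power of x to zero and solving order by order (substituting the coefficients already found):
  x^0: 2 a_2 - 3 a_0 = 0  ->  2 a_2 = 3 a_0 = -6  ->  a_2 = -3
  x^1: 6 a_3 - 5 a_1 = 0  ->  6 a_3 = 5 a_1 = 15  ->  a_3 = 5/2
  x^2: 12 a_4 - 9 a_2 = 0  ->  12 a_4 = 9 a_2 = -27  ->  a_4 = -9/4
  x^3: 20 a_5 - 15 a_3 = 0  ->  20 a_5 = 15 a_3 = 75/2  ->  a_5 = 15/8
Truncated series: y(x) = -2 + 3 x - 3 x^2 + (5/2) x^3 - (9/4) x^4 + (15/8) x^5 + O(x^6).

a_0 = -2; a_1 = 3; a_2 = -3; a_3 = 5/2; a_4 = -9/4; a_5 = 15/8


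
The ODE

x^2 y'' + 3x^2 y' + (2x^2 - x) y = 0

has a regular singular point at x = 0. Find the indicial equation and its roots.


Divide by x^2 to reach normal form y'' + P_1(x) y' + P_2(x) y = 0 with P_1(x) = 3 and P_2(x) = 2 - 1/x.
x = 0 is a singular point because the y-coefficient 2 - 1/x has a pole at x = 0.
It is a regular singular point because x P_1(x) = p(x) = 3x and x^2 P_2(x) = q(x) = 2x^2 - x are polynomials, hence analytic at x = 0.
p(0) = 0,  q(0) = 0.
Indicial equation: r(r-1) + p(0) r + q(0) = 0, i.e. r^2 + (p(0) - 1) r + q(0) = 0, i.e. r^2 - 1 r = 0.
Discriminant: (-1)^2 - 4(0) = 1, so r = (1 ± 1)/2.
Solving: r_1 = 1, r_2 = 0.

indicial: r^2 - 1 r = 0; roots r_1 = 1, r_2 = 0


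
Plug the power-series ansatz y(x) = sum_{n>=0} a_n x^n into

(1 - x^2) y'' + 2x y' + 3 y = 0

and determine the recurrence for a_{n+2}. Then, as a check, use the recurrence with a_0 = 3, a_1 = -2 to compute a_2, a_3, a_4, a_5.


Substitute y = sum_n a_n x^n.
(1 - 1 x^2) y'' contributes (n+2)(n+1) a_{n+2} - n(n-1) a_n at x^n.
2 x y'(x) contributes 2 n a_n at x^n.
3 y(x) contributes 3 a_n at x^n.
Matching x^n: (n+2)(n+1) a_{n+2} + (-n(n-1) + 2 n + 3) a_n = 0.
Thus a_{n+2} = (n(n-1) - 2 n - 3) / ((n+1)(n+2)) * a_n.

Check with a_0 = 3, a_1 = -2 (apply the recurrence for n = 0, 1, 2, 3): a_0 = 3, a_1 = -2, a_2 = -9/2, a_3 = 5/3, a_4 = 15/8, a_5 = -1/4.

a_(n+2) = (n(n-1) - 2 n - 3) / ((n+1)(n+2)) * a_n; check: a_0 = 3, a_1 = -2, a_2 = -9/2, a_3 = 5/3, a_4 = 15/8, a_5 = -1/4


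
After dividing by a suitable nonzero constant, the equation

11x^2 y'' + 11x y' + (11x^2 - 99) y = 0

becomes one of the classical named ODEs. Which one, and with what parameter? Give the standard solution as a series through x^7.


All three coefficients share the factor 11; dividing through by 11 gives  x^2 y'' + x y' + (x^2 - 9) y = 0.
This matches the Bessel equation x^2 y'' + x y' + (x^2 - nu^2) y = 0 with nu^2 = 9, so nu = 3; the solution bounded at x = 0 is J_3(x).
Frobenius at x = 0: indicial roots ±nu; for r = nu the recurrence k(k + 2nu) c_k = -c_{k-2} gives the standard series J_nu(x) = sum_{k>=0} (-1)^k / (k! (k+nu)!) (x/2)^(2k+nu). Evaluate the first 3 terms:
  k = 0: (-1)^0 / (0! * 3! * 2^3) x^3 = 1/(1*6*8) x^3 = (1/48) x^3
  k = 1: (-1)^1 / (1! * 4! * 2^5) x^5 = -1/(1*24*32) x^5 = (-1/768) x^5
  k = 2: (-1)^2 / (2! * 5! * 2^7) x^7 = 1/(2*120*128) x^7 = (1/30720) x^7
Hence J_3(x) = x^7/30720 - x^5/768 + x^3/48 + ....

J_3(x); series = x^7/30720 - x^5/768 + x^3/48


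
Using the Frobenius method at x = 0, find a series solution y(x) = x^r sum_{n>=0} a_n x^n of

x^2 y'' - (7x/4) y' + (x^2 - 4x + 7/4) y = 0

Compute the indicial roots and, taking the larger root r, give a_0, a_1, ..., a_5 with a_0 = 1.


Write in Frobenius form y'' + (p(x)/x) y' + (q(x)/x^2) y = 0:
  p(x) = -7/4,  q(x) = x^2 - 4x + 7/4.
Indicial equation: r(r-1) + (-7/4) r + (7/4) = 0 -> roots r_1 = 7/4, r_2 = 1.
Take r = r_1 = 7/4. Let y(x) = x^r sum_{n>=0} a_n x^n with a_0 = 1.
Substitute y = x^r sum a_n x^n and match x^{r+n}. The recurrence is
  D(n) a_n - 4 a_{n-1} + 1 a_{n-2} = 0,  where D(n) = (r+n)(r+n-1) + (-7/4)(r+n) + (7/4).
  a_n = [4 a_{n-1} - 1 a_{n-2}] / D(n).
Since the indicial polynomial factors as (r - r_1)(r - r_2), D(n) = (r_1 + n - r_1)(r_1 + n - r_2) = n(n + 3/4).
Evaluating step by step (a_0 = 1):
  n = 1: D(1) = 1(1 + 3/4) = 7/4; numerator = 4(1) = 4; a_1 = (4)/(7/4) = 16/7
  n = 2: D(2) = 2(2 + 3/4) = 11/2; numerator = 4(16/7) - 1(1) = 57/7; a_2 = (57/7)/(11/2) = 114/77
  n = 3: D(3) = 3(3 + 3/4) = 45/4; numerator = 4(114/77) - 1(16/7) = 40/11; a_3 = (40/11)/(45/4) = 32/99
  n = 4: D(4) = 4(4 + 3/4) = 19; numerator = 4(32/99) - 1(114/77) = -130/693; a_4 = (-130/693)/(19) = -130/13167
  n = 5: D(5) = 5(5 + 3/4) = 115/4; numerator = 4(-130/13167) - 1(32/99) = -1592/4389; a_5 = (-1592/4389)/(115/4) = -6368/504735

r = 7/4; a_0 = 1; a_1 = 16/7; a_2 = 114/77; a_3 = 32/99; a_4 = -130/13167; a_5 = -6368/504735


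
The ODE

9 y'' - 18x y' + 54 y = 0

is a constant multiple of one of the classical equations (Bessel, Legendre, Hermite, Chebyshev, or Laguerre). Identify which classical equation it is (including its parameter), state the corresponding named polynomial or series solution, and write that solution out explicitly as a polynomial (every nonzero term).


All three coefficients share the factor 9; dividing through by 9 gives  y'' - 2x y' + 6 y = 0.
This matches the Hermite equation y'' - 2x y' + 2n y = 0 with 2n = 6, so n = 3; the polynomial solution is H_3(x).
With y = sum_k a_k x^k, matching x^k gives (k+2)(k+1) a_{k+2} = 2(k - n) a_k = 2(k - 3) a_k. The right side vanishes at k = 3, so the series with the parity of 3 terminates at degree 3.
Standard normalization: leading coefficient of H_n is 2^n, so a_3 = 2^3 = 8. Work downward with a_k = (k+1)(k+2) a_{k+2} / (2(k - n)):
  a_1 = (2)(3)(8) / (2(1 - 3)) = 48/(-4) = -12
Hence H_3(x) = 8 x^3 - 12 x.

H_3(x); series = 8 x^3 - 12 x


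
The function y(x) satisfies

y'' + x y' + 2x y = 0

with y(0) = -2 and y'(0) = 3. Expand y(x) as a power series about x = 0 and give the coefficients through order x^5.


Ansatz: y(x) = sum_{n>=0} a_n x^n, so y'(x) = sum_{n>=1} n a_n x^(n-1) and y''(x) = sum_{n>=2} n(n-1) a_n x^(n-2).
Substitute into P(x) y'' + Q(x) y' + R(x) y = 0 with P(x) = 1, Q(x) = x, R(x) = 2x, and match powers of x.
Initial conditions: a_0 = -2, a_1 = 3.
Setting the coefficient of each power of x to zero and solving order by order (substituting the coefficients already found):
  x^0: 2 a_2 = 0  ->  a_2 = 0
  x^1: 6 a_3 + a_1 + 2 a_0 = 0  ->  6 a_3 = -a_1 - 2 a_0 = 1  ->  a_3 = 1/6
  x^2: 12 a_4 + 2 a_2 + 2 a_1 = 0  ->  12 a_4 = -2 a_2 - 2 a_1 = -6  ->  a_4 = -1/2
  x^3: 20 a_5 + 3 a_3 + 2 a_2 = 0  ->  20 a_5 = -3 a_3 - 2 a_2 = -1/2  ->  a_5 = -1/40
Truncated series: y(x) = -2 + 3 x + (1/6) x^3 - (1/2) x^4 - (1/40) x^5 + O(x^6).

a_0 = -2; a_1 = 3; a_2 = 0; a_3 = 1/6; a_4 = -1/2; a_5 = -1/40


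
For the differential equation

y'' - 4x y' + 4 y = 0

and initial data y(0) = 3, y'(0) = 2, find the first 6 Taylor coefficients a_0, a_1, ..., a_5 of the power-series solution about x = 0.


Ansatz: y(x) = sum_{n>=0} a_n x^n, so y'(x) = sum_{n>=1} n a_n x^(n-1) and y''(x) = sum_{n>=2} n(n-1) a_n x^(n-2).
Substitute into P(x) y'' + Q(x) y' + R(x) y = 0 with P(x) = 1, Q(x) = -4x, R(x) = 4, and match powers of x.
Initial conditions: a_0 = 3, a_1 = 2.
Setting the coefficient of each power of x to zero and solving order by order (substituting the coefficients already found):
  x^0: 2 a_2 + 4 a_0 = 0  ->  2 a_2 = -4 a_0 = -12  ->  a_2 = -6
  x^1: 6 a_3 = 0  ->  a_3 = 0
  x^2: 12 a_4 - 4 a_2 = 0  ->  12 a_4 = 4 a_2 = -24  ->  a_4 = -2
  x^3: 20 a_5 - 8 a_3 = 0  ->  20 a_5 = 8 a_3 = 0  ->  a_5 = 0
Truncated series: y(x) = 3 + 2 x - 6 x^2 - 2 x^4 + O(x^6).

a_0 = 3; a_1 = 2; a_2 = -6; a_3 = 0; a_4 = -2; a_5 = 0


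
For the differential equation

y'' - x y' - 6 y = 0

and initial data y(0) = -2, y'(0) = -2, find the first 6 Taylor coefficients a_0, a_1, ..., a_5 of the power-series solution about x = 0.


Ansatz: y(x) = sum_{n>=0} a_n x^n, so y'(x) = sum_{n>=1} n a_n x^(n-1) and y''(x) = sum_{n>=2} n(n-1) a_n x^(n-2).
Substitute into P(x) y'' + Q(x) y' + R(x) y = 0 with P(x) = 1, Q(x) = -x, R(x) = -6, and match powers of x.
Initial conditions: a_0 = -2, a_1 = -2.
Setting the coefficient of each power of x to zero and solving order by order (substituting the coefficients already found):
  x^0: 2 a_2 - 6 a_0 = 0  ->  2 a_2 = 6 a_0 = -12  ->  a_2 = -6
  x^1: 6 a_3 - 7 a_1 = 0  ->  6 a_3 = 7 a_1 = -14  ->  a_3 = -7/3
  x^2: 12 a_4 - 8 a_2 = 0  ->  12 a_4 = 8 a_2 = -48  ->  a_4 = -4
  x^3: 20 a_5 - 9 a_3 = 0  ->  20 a_5 = 9 a_3 = -21  ->  a_5 = -21/20
Truncated series: y(x) = -2 - 2 x - 6 x^2 - (7/3) x^3 - 4 x^4 - (21/20) x^5 + O(x^6).

a_0 = -2; a_1 = -2; a_2 = -6; a_3 = -7/3; a_4 = -4; a_5 = -21/20


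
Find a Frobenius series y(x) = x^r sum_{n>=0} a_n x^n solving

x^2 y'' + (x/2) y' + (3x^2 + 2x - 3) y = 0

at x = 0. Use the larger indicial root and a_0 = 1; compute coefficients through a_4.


Write in Frobenius form y'' + (p(x)/x) y' + (q(x)/x^2) y = 0:
  p(x) = 1/2,  q(x) = 3x^2 + 2x - 3.
Indicial equation: r(r-1) + (1/2) r + (-3) = 0 -> roots r_1 = 2, r_2 = -3/2.
Take r = r_1 = 2. Let y(x) = x^r sum_{n>=0} a_n x^n with a_0 = 1.
Substitute y = x^r sum a_n x^n and match x^{r+n}. The recurrence is
  D(n) a_n + 2 a_{n-1} + 3 a_{n-2} = 0,  where D(n) = (r+n)(r+n-1) + (1/2)(r+n) + (-3).
  a_n = [-2 a_{n-1} - 3 a_{n-2}] / D(n).
Since the indicial polynomial factors as (r - r_1)(r - r_2), D(n) = (r_1 + n - r_1)(r_1 + n - r_2) = n(n + 7/2).
Evaluating step by step (a_0 = 1):
  n = 1: D(1) = 1(1 + 7/2) = 9/2; numerator = -2(1) = -2; a_1 = (-2)/(9/2) = -4/9
  n = 2: D(2) = 2(2 + 7/2) = 11; numerator = -2(-4/9) - 3(1) = -19/9; a_2 = (-19/9)/(11) = -19/99
  n = 3: D(3) = 3(3 + 7/2) = 39/2; numerator = -2(-19/99) - 3(-4/9) = 170/99; a_3 = (170/99)/(39/2) = 340/3861
  n = 4: D(4) = 4(4 + 7/2) = 30; numerator = -2(340/3861) - 3(-19/99) = 1543/3861; a_4 = (1543/3861)/(30) = 1543/115830

r = 2; a_0 = 1; a_1 = -4/9; a_2 = -19/99; a_3 = 340/3861; a_4 = 1543/115830


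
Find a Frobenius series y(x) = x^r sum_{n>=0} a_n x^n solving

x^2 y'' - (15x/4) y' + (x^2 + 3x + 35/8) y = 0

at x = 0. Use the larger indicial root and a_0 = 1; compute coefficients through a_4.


Write in Frobenius form y'' + (p(x)/x) y' + (q(x)/x^2) y = 0:
  p(x) = -15/4,  q(x) = x^2 + 3x + 35/8.
Indicial equation: r(r-1) + (-15/4) r + (35/8) = 0 -> roots r_1 = 7/2, r_2 = 5/4.
Take r = r_1 = 7/2. Let y(x) = x^r sum_{n>=0} a_n x^n with a_0 = 1.
Substitute y = x^r sum a_n x^n and match x^{r+n}. The recurrence is
  D(n) a_n + 3 a_{n-1} + 1 a_{n-2} = 0,  where D(n) = (r+n)(r+n-1) + (-15/4)(r+n) + (35/8).
  a_n = [-3 a_{n-1} - 1 a_{n-2}] / D(n).
Since the indicial polynomial factors as (r - r_1)(r - r_2), D(n) = (r_1 + n - r_1)(r_1 + n - r_2) = n(n + 9/4).
Evaluating step by step (a_0 = 1):
  n = 1: D(1) = 1(1 + 9/4) = 13/4; numerator = -3(1) = -3; a_1 = (-3)/(13/4) = -12/13
  n = 2: D(2) = 2(2 + 9/4) = 17/2; numerator = -3(-12/13) - 1(1) = 23/13; a_2 = (23/13)/(17/2) = 46/221
  n = 3: D(3) = 3(3 + 9/4) = 63/4; numerator = -3(46/221) - 1(-12/13) = 66/221; a_3 = (66/221)/(63/4) = 88/4641
  n = 4: D(4) = 4(4 + 9/4) = 25; numerator = -3(88/4641) - 1(46/221) = -410/1547; a_4 = (-410/1547)/(25) = -82/7735

r = 7/2; a_0 = 1; a_1 = -12/13; a_2 = 46/221; a_3 = 88/4641; a_4 = -82/7735


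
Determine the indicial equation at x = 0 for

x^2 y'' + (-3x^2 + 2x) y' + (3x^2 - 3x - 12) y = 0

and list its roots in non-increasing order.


Divide by x^2 to reach normal form y'' + P_1(x) y' + P_2(x) y = 0 with P_1(x) = -3 + 2/x and P_2(x) = 3 - 3/x - 12/x^2.
x = 0 is a singular point because the y'-coefficient -3 + 2/x has a pole at x = 0 and the y-coefficient 3 - 3/x - 12/x^2 has a pole at x = 0.
It is a regular singular point because x P_1(x) = p(x) = 2 - 3x and x^2 P_2(x) = q(x) = 3x^2 - 3x - 12 are polynomials, hence analytic at x = 0.
p(0) = 2,  q(0) = -12.
Indicial equation: r(r-1) + p(0) r + q(0) = 0, i.e. r^2 + (p(0) - 1) r + q(0) = 0, i.e. r^2 + 1 r - 12 = 0.
Discriminant: (1)^2 - 4(-12) = 49, so r = (-1 ± 7)/2.
Solving: r_1 = 3, r_2 = -4.

indicial: r^2 + 1 r - 12 = 0; roots r_1 = 3, r_2 = -4


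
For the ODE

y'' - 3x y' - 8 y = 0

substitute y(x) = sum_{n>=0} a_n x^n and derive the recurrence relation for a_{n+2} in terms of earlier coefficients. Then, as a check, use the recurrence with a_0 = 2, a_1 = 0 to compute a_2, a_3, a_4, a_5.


Substitute y = sum_n a_n x^n.
y''(x) has coefficient (n+2)(n+1) a_{n+2} at x^n;
-3 x y'(x) has coefficient -3 n a_n at x^n (shift);
-8 y(x) has coefficient -8 a_n at x^n.
Matching x^n: (n+2)(n+1) a_{n+2} + (-3n - 8) a_n = 0.
Thus a_{n+2} = (3n + 8) / ((n+1)(n+2)) * a_n.

Check with a_0 = 2, a_1 = 0 (apply the recurrence for n = 0, 1, 2, 3): a_0 = 2, a_1 = 0, a_2 = 8, a_3 = 0, a_4 = 28/3, a_5 = 0.

a_(n+2) = (3n + 8) / ((n+1)(n+2)) * a_n; check: a_0 = 2, a_1 = 0, a_2 = 8, a_3 = 0, a_4 = 28/3, a_5 = 0


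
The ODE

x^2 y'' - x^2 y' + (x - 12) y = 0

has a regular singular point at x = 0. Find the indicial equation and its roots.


Divide by x^2 to reach normal form y'' + P_1(x) y' + P_2(x) y = 0 with P_1(x) = -1 and P_2(x) = 1/x - 12/x^2.
x = 0 is a singular point because the y-coefficient 1/x - 12/x^2 has a pole at x = 0.
It is a regular singular point because x P_1(x) = p(x) = -x and x^2 P_2(x) = q(x) = x - 12 are polynomials, hence analytic at x = 0.
p(0) = 0,  q(0) = -12.
Indicial equation: r(r-1) + p(0) r + q(0) = 0, i.e. r^2 + (p(0) - 1) r + q(0) = 0, i.e. r^2 - 1 r - 12 = 0.
Discriminant: (-1)^2 - 4(-12) = 49, so r = (1 ± 7)/2.
Solving: r_1 = 4, r_2 = -3.

indicial: r^2 - 1 r - 12 = 0; roots r_1 = 4, r_2 = -3


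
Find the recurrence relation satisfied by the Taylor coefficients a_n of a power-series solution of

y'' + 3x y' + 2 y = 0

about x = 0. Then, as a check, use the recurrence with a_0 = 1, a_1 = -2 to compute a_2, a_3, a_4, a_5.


Substitute y = sum_n a_n x^n.
y''(x) has coefficient (n+2)(n+1) a_{n+2} at x^n;
3 x y'(x) has coefficient 3 n a_n at x^n (shift);
2 y(x) has coefficient 2 a_n at x^n.
Matching x^n: (n+2)(n+1) a_{n+2} + (3n + 2) a_n = 0.
Thus a_{n+2} = (-3n - 2) / ((n+1)(n+2)) * a_n.

Check with a_0 = 1, a_1 = -2 (apply the recurrence for n = 0, 1, 2, 3): a_0 = 1, a_1 = -2, a_2 = -1, a_3 = 5/3, a_4 = 2/3, a_5 = -11/12.

a_(n+2) = (-3n - 2) / ((n+1)(n+2)) * a_n; check: a_0 = 1, a_1 = -2, a_2 = -1, a_3 = 5/3, a_4 = 2/3, a_5 = -11/12


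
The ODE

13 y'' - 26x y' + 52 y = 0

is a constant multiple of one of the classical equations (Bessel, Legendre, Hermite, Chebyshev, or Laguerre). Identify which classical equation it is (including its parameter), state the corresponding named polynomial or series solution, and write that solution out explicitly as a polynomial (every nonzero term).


All three coefficients share the factor 13; dividing through by 13 gives  y'' - 2x y' + 4 y = 0.
This matches the Hermite equation y'' - 2x y' + 2n y = 0 with 2n = 4, so n = 2; the polynomial solution is H_2(x).
With y = sum_k a_k x^k, matching x^k gives (k+2)(k+1) a_{k+2} = 2(k - n) a_k = 2(k - 2) a_k. The right side vanishes at k = 2, so the series with the parity of 2 terminates at degree 2.
Standard normalization: leading coefficient of H_n is 2^n, so a_2 = 2^2 = 4. Work downward with a_k = (k+1)(k+2) a_{k+2} / (2(k - n)):
  a_0 = (1)(2)(4) / (2(0 - 2)) = 8/(-4) = -2
Hence H_2(x) = 4 x^2 - 2.

H_2(x); series = 4 x^2 - 2
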